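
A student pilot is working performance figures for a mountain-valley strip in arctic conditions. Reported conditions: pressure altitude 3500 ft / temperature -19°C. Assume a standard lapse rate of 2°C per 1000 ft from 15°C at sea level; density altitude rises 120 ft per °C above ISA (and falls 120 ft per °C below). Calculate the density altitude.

260 ft

ISA temperature at 3500 ft = 15 − 2 × (3500/1000) = 8°C.
ISA deviation = -19 − 8 = -27°C.
Density altitude = 3500 + 120 × (-27) = 3500 + (-3240) = 260 ft.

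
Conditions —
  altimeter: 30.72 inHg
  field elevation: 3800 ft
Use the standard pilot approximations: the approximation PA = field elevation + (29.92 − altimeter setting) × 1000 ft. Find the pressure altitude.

Pressure correction = (29.92 − 30.72) × 1000 = -800 ft.
Pressure altitude = 3800 + (-800) = 3000 ft.

3000 ft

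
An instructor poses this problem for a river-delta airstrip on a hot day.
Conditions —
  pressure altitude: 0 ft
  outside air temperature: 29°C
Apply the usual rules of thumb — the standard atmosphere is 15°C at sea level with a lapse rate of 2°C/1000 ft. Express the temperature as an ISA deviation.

ISA temperature at 0 ft = 15 − 2 × (0/1000) = 15°C.
Deviation = OAT − ISA = 29 − 15 = +14°C.

ISA+14°C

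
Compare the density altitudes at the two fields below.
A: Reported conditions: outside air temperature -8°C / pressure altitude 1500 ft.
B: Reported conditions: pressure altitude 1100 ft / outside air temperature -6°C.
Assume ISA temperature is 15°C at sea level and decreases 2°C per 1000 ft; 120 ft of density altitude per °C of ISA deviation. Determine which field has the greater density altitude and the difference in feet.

A: ISA temp = 12°C, deviation -20°C, DA = 1500 + 120 × (-20) = -900 ft.
B: ISA temp = 12.8°C, deviation -18.8°C, DA = 1100 + 120 × (-18.8) = -1156 ft.
A is higher by -900 − (-1156) = 256 ft.

A by 256 ft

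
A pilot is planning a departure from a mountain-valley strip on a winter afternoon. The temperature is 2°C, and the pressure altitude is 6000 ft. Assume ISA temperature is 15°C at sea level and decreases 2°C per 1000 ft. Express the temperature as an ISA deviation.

ISA temperature at 6000 ft = 15 − 2 × (6000/1000) = 3°C.
Deviation = OAT − ISA = 2 − 3 = -1°C.

ISA-1°C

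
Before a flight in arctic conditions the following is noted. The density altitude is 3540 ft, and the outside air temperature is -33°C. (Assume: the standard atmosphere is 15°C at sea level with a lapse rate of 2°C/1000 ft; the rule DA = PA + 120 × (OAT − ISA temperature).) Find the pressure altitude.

7500 ft

DA = PA + 120 × (OAT − (15 − 2·PA/1000)) = PA + 120·OAT − 1800 + 0.24·PA = 1.24·PA + 120·OAT − 1800.
So 1.24·PA = 3540 − 120 × (-33) + 1800 = 9300.
PA = 9300 / 1.24 = 7500 ft.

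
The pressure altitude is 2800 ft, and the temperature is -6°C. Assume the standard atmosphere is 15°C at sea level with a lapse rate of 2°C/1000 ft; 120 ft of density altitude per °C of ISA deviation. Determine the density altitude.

ISA temperature at 2800 ft = 15 − 2 × (2800/1000) = 9.4°C.
ISA deviation = -6 − 9.4 = -15.4°C.
Density altitude = 2800 + 120 × (-15.4) = 2800 + (-1848) = 952 ft.

952 ft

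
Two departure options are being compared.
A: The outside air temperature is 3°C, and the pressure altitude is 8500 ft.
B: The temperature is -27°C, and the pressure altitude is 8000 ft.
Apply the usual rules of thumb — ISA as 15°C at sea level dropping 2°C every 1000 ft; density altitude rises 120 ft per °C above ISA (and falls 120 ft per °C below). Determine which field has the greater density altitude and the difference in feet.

A: ISA temp = -2°C, deviation +5°C, DA = 8500 + 120 × 5 = 9100 ft.
B: ISA temp = -1°C, deviation -26°C, DA = 8000 + 120 × (-26) = 4880 ft.
A is higher by 9100 − 4880 = 4220 ft.

A by 4220 ft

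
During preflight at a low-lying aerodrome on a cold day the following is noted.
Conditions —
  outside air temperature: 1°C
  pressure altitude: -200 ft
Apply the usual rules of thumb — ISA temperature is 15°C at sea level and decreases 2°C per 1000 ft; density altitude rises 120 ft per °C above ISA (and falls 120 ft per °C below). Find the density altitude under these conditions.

-1928 ft

ISA temperature at -200 ft = 15 − 2 × (-200/1000) = 15.4°C.
ISA deviation = 1 − 15.4 = -14.4°C.
Density altitude = -200 + 120 × (-14.4) = -200 + (-1728) = -1928 ft.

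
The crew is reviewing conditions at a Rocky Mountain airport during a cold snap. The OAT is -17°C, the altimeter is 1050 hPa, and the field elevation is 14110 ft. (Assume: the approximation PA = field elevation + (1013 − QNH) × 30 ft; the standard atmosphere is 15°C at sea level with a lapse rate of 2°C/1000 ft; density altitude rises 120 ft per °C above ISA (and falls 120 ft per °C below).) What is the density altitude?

Pressure altitude = 14110 + (1013 − 1050) × 30 = 14110 + (-1110) = 13000 ft.
ISA temperature at 13000 ft = 15 − 2 × (13000/1000) = -11°C.
ISA deviation = -17 − (-11) = -6°C.
Density altitude = 13000 + 120 × (-6) = 12280 ft.

12280 ft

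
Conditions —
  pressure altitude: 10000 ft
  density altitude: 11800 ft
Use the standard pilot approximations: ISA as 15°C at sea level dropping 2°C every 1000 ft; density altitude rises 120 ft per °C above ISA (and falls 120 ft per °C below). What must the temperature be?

10°C

Density altitude − pressure altitude = 11800 − 10000 = +1800 ft.
At 120 ft/°C that is an ISA deviation of 1800/120 = +15°C.
ISA temperature at 10000 ft = 15 − 2 × (10000/1000) = -5°C.
OAT = ISA + deviation = -5 + (+15) = 10°C.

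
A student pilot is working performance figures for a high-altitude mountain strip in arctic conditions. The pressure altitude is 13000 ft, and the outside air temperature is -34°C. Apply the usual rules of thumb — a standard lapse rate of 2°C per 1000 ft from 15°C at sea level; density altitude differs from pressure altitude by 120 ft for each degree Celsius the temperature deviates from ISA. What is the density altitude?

10240 ft

ISA temperature at 13000 ft = 15 − 2 × (13000/1000) = -11°C.
ISA deviation = -34 − (-11) = -23°C.
Density altitude = 13000 + 120 × (-23) = 13000 + (-2760) = 10240 ft.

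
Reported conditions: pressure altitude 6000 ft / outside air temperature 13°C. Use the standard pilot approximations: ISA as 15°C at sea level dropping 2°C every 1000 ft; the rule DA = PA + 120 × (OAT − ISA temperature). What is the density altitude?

7200 ft

ISA temperature at 6000 ft = 15 − 2 × (6000/1000) = 3°C.
ISA deviation = 13 − 3 = +10°C.
Density altitude = 6000 + 120 × (10) = 6000 + (+1200) = 7200 ft.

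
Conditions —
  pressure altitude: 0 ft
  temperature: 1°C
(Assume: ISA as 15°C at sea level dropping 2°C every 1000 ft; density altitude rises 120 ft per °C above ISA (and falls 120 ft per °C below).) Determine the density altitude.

ISA temperature at 0 ft = 15 − 2 × (0/1000) = 15°C.
ISA deviation = 1 − 15 = -14°C.
Density altitude = 0 + 120 × (-14) = 0 + (-1680) = -1680 ft.

-1680 ft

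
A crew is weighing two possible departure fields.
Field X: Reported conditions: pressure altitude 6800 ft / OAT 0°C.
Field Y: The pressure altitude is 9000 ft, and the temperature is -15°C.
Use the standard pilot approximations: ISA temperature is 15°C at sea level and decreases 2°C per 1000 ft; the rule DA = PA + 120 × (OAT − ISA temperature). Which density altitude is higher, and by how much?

Field X: ISA temp = 1.4°C, deviation -1.4°C, DA = 6800 + 120 × (-1.4) = 6632 ft.
Field Y: ISA temp = -3°C, deviation -12°C, DA = 9000 + 120 × (-12) = 7560 ft.
Field Y is higher by 7560 − 6632 = 928 ft.

Field Y by 928 ft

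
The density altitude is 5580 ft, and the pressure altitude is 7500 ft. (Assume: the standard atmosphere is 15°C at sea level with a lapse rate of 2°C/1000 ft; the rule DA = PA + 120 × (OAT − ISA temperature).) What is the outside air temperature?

-16°C

Density altitude − pressure altitude = 5580 − 7500 = -1920 ft.
At 120 ft/°C that is an ISA deviation of -1920/120 = -16°C.
ISA temperature at 7500 ft = 15 − 2 × (7500/1000) = 0°C.
OAT = ISA + deviation = 0 + (-16) = -16°C.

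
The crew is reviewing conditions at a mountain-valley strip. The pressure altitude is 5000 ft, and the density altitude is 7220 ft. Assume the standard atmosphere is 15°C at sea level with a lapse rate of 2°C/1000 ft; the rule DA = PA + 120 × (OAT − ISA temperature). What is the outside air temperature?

Density altitude − pressure altitude = 7220 − 5000 = +2220 ft.
At 120 ft/°C that is an ISA deviation of 2220/120 = +18.5°C.
ISA temperature at 5000 ft = 15 − 2 × (5000/1000) = 5°C.
OAT = ISA + deviation = 5 + (+18.5) = 23.5°C.

23.5°C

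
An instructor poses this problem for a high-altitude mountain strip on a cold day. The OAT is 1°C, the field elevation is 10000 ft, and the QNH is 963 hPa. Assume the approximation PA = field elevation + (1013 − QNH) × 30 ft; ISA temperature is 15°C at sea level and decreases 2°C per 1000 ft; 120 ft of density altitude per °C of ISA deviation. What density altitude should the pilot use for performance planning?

Pressure altitude = 10000 + (1013 − 963) × 30 = 10000 + (+1500) = 11500 ft.
ISA temperature at 11500 ft = 15 − 2 × (11500/1000) = -8°C.
ISA deviation = 1 − (-8) = +9°C.
Density altitude = 11500 + 120 × (9) = 12580 ft.

12580 ft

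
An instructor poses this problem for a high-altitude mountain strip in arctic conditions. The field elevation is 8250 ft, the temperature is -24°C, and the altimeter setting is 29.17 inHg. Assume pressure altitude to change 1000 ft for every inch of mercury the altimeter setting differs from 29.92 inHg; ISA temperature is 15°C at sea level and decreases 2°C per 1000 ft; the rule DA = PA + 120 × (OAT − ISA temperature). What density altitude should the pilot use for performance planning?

6480 ft

Pressure altitude = 8250 + (29.92 − 29.17) × 1000 = 8250 + (+750) = 9000 ft.
ISA temperature at 9000 ft = 15 − 2 × (9000/1000) = -3°C.
ISA deviation = -24 − (-3) = -21°C.
Density altitude = 9000 + 120 × (-21) = 6480 ft.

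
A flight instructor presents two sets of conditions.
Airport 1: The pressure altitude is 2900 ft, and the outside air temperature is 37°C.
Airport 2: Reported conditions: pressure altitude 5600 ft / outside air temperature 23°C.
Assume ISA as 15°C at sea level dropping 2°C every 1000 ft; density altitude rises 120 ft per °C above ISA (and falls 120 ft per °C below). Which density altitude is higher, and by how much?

Airport 1: ISA temp = 9.2°C, deviation +27.8°C, DA = 2900 + 120 × 27.8 = 6236 ft.
Airport 2: ISA temp = 3.8°C, deviation +19.2°C, DA = 5600 + 120 × 19.2 = 7904 ft.
Airport 2 is higher by 7904 − 6236 = 1668 ft.

Airport 2 by 1668 ft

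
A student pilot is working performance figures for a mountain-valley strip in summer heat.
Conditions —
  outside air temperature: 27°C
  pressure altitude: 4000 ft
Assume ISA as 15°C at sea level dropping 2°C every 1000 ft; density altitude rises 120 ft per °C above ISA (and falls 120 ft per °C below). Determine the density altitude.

ISA temperature at 4000 ft = 15 − 2 × (4000/1000) = 7°C.
ISA deviation = 27 − 7 = +20°C.
Density altitude = 4000 + 120 × (20) = 4000 + (+2400) = 6400 ft.

6400 ft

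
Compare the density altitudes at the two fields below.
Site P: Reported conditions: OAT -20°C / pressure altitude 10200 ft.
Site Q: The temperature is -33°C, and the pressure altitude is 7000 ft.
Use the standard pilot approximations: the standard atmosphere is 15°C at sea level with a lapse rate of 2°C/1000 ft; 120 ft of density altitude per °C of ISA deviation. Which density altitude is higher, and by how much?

Site P: ISA temp = -5.4°C, deviation -14.6°C, DA = 10200 + 120 × (-14.6) = 8448 ft.
Site Q: ISA temp = 1°C, deviation -34°C, DA = 7000 + 120 × (-34) = 2920 ft.
Site P is higher by 8448 − 2920 = 5528 ft.

Site P by 5528 ft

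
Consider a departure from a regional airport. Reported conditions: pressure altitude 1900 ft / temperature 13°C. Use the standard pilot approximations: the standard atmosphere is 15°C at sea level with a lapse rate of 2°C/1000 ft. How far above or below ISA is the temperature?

ISA temperature at 1900 ft = 15 − 2 × (1900/1000) = 11.2°C.
Deviation = OAT − ISA = 13 − 11.2 = +1.8°C.

ISA+1.8°C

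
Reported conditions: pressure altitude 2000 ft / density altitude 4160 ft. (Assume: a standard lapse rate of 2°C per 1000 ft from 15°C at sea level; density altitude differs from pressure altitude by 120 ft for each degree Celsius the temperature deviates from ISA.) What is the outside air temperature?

Density altitude − pressure altitude = 4160 − 2000 = +2160 ft.
At 120 ft/°C that is an ISA deviation of 2160/120 = +18°C.
ISA temperature at 2000 ft = 15 − 2 × (2000/1000) = 11°C.
OAT = ISA + deviation = 11 + (+18) = 29°C.

29°C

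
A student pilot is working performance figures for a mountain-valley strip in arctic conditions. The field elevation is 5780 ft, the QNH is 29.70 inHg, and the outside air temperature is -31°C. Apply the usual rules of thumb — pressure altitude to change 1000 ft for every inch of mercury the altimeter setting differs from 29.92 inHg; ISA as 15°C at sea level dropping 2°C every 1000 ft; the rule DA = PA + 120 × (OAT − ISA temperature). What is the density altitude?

1920 ft

Pressure altitude = 5780 + (29.92 − 29.70) × 1000 = 5780 + (+220) = 6000 ft.
ISA temperature at 6000 ft = 15 − 2 × (6000/1000) = 3°C.
ISA deviation = -31 − 3 = -34°C.
Density altitude = 6000 + 120 × (-34) = 1920 ft.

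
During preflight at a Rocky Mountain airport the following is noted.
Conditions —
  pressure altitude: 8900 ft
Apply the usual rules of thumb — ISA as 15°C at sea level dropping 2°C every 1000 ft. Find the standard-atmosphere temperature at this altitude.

-2.8°C

ISA temperature = 15 − 2 × (8900/1000) = 15 − 17.8 = -2.8°C.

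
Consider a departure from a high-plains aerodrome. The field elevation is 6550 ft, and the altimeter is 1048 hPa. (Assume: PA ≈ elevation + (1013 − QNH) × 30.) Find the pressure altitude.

5500 ft

Pressure correction = (1013 − 1048) × 30 = -1050 ft.
Pressure altitude = 6550 + (-1050) = 5500 ft.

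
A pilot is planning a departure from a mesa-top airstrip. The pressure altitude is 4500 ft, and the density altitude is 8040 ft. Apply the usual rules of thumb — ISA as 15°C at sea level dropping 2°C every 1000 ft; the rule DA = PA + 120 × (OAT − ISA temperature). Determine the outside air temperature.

Density altitude − pressure altitude = 8040 − 4500 = +3540 ft.
At 120 ft/°C that is an ISA deviation of 3540/120 = +29.5°C.
ISA temperature at 4500 ft = 15 − 2 × (4500/1000) = 6°C.
OAT = ISA + deviation = 6 + (+29.5) = 35.5°C.

35.5°C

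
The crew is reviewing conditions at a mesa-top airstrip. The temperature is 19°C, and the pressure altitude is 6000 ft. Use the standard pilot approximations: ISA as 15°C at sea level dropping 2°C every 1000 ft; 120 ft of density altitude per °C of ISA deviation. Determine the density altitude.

7920 ft

ISA temperature at 6000 ft = 15 − 2 × (6000/1000) = 3°C.
ISA deviation = 19 − 3 = +16°C.
Density altitude = 6000 + 120 × (16) = 6000 + (+1920) = 7920 ft.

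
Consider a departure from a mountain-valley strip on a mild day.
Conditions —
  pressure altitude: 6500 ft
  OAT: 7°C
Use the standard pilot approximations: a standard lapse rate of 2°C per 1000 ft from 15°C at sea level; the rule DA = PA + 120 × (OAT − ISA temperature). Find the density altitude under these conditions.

7100 ft

ISA temperature at 6500 ft = 15 − 2 × (6500/1000) = 2°C.
ISA deviation = 7 − 2 = +5°C.
Density altitude = 6500 + 120 × (5) = 6500 + (+600) = 7100 ft.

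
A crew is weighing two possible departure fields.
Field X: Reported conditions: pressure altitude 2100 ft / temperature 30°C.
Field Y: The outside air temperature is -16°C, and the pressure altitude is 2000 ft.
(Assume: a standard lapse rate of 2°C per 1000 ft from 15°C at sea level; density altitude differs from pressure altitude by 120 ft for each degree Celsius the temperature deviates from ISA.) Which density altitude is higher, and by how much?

Field X: ISA temp = 10.8°C, deviation +19.2°C, DA = 2100 + 120 × 19.2 = 4404 ft.
Field Y: ISA temp = 11°C, deviation -27°C, DA = 2000 + 120 × (-27) = -1240 ft.
Field X is higher by 4404 − (-1240) = 5644 ft.

Field X by 5644 ft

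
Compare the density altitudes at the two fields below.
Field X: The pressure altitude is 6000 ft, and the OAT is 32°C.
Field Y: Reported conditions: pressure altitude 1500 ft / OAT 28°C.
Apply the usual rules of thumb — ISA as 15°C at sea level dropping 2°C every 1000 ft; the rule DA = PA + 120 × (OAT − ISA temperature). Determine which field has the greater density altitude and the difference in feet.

Field X: ISA temp = 3°C, deviation +29°C, DA = 6000 + 120 × 29 = 9480 ft.
Field Y: ISA temp = 12°C, deviation +16°C, DA = 1500 + 120 × 16 = 3420 ft.
Field X is higher by 9480 − 3420 = 6060 ft.

Field X by 6060 ft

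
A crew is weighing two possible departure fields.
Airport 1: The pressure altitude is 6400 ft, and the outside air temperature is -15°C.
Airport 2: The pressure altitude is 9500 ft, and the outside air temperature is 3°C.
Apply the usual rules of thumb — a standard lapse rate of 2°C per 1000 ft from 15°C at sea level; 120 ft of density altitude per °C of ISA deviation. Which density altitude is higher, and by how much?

Airport 1: ISA temp = 2.2°C, deviation -17.2°C, DA = 6400 + 120 × (-17.2) = 4336 ft.
Airport 2: ISA temp = -4°C, deviation +7°C, DA = 9500 + 120 × 7 = 10340 ft.
Airport 2 is higher by 10340 − 4336 = 6004 ft.

Airport 2 by 6004 ft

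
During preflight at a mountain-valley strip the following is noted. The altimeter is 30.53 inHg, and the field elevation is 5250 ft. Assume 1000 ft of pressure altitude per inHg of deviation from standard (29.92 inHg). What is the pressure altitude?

Pressure correction = (29.92 − 30.53) × 1000 = -610 ft.
Pressure altitude = 5250 + (-610) = 4640 ft.

4640 ft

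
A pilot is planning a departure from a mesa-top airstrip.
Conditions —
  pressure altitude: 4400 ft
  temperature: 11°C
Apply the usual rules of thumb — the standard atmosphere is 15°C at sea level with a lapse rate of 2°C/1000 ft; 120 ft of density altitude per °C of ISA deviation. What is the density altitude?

ISA temperature at 4400 ft = 15 − 2 × (4400/1000) = 6.2°C.
ISA deviation = 11 − 6.2 = +4.8°C.
Density altitude = 4400 + 120 × (4.8) = 4400 + (+576) = 4976 ft.

4976 ft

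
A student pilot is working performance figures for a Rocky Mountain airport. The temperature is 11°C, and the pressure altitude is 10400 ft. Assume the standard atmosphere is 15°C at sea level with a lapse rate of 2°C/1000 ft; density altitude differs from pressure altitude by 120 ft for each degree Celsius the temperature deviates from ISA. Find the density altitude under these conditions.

ISA temperature at 10400 ft = 15 − 2 × (10400/1000) = -5.8°C.
ISA deviation = 11 − (-5.8) = +16.8°C.
Density altitude = 10400 + 120 × (16.8) = 10400 + (+2016) = 12416 ft.

12416 ft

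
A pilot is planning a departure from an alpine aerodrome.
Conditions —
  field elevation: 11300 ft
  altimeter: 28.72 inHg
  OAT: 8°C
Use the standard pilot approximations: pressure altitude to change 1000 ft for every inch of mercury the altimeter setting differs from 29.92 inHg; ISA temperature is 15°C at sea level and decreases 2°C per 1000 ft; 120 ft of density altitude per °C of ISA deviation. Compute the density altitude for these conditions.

Pressure altitude = 11300 + (29.92 − 28.72) × 1000 = 11300 + (+1200) = 12500 ft.
ISA temperature at 12500 ft = 15 − 2 × (12500/1000) = -10°C.
ISA deviation = 8 − (-10) = +18°C.
Density altitude = 12500 + 120 × (18) = 14660 ft.

14660 ft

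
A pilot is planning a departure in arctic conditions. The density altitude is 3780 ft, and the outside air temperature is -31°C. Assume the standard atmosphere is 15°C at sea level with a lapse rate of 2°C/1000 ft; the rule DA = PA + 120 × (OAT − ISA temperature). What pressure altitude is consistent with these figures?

DA = PA + 120 × (OAT − (15 − 2·PA/1000)) = PA + 120·OAT − 1800 + 0.24·PA = 1.24·PA + 120·OAT − 1800.
So 1.24·PA = 3780 − 120 × (-31) + 1800 = 9300.
PA = 9300 / 1.24 = 7500 ft.

7500 ft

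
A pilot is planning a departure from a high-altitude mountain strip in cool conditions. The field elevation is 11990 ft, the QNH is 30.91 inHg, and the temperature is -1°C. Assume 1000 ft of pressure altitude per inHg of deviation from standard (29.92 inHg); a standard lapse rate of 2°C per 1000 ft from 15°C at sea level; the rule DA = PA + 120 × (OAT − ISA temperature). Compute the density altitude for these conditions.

Pressure altitude = 11990 + (29.92 − 30.91) × 1000 = 11990 + (-990) = 11000 ft.
ISA temperature at 11000 ft = 15 − 2 × (11000/1000) = -7°C.
ISA deviation = -1 − (-7) = +6°C.
Density altitude = 11000 + 120 × (6) = 11720 ft.

11720 ft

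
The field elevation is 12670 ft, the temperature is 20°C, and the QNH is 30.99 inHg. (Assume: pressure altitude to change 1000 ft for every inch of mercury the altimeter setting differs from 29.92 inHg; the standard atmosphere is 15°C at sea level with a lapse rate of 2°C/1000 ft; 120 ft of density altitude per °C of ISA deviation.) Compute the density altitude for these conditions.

14984 ft

Pressure altitude = 12670 + (29.92 − 30.99) × 1000 = 12670 + (-1070) = 11600 ft.
ISA temperature at 11600 ft = 15 − 2 × (11600/1000) = -8.2°C.
ISA deviation = 20 − (-8.2) = +28.2°C.
Density altitude = 11600 + 120 × (28.2) = 14984 ft.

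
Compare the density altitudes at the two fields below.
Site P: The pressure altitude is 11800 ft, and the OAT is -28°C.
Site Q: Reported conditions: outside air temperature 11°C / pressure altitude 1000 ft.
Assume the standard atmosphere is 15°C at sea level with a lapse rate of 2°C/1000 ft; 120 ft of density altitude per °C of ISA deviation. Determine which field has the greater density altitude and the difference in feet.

Site P: ISA temp = -8.6°C, deviation -19.4°C, DA = 11800 + 120 × (-19.4) = 9472 ft.
Site Q: ISA temp = 13°C, deviation -2°C, DA = 1000 + 120 × (-2) = 760 ft.
Site P is higher by 9472 − 760 = 8712 ft.

Site P by 8712 ft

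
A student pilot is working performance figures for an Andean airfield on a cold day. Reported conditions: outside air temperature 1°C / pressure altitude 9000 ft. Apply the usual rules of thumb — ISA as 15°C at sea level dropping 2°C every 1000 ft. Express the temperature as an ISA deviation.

ISA+4°C

ISA temperature at 9000 ft = 15 − 2 × (9000/1000) = -3°C.
Deviation = OAT − ISA = 1 − (-3) = +4°C.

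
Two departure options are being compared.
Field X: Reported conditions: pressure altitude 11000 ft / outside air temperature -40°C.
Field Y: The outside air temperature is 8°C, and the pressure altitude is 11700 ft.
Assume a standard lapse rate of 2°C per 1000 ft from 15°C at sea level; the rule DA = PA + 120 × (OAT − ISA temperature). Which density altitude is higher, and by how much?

Field X: ISA temp = -7°C, deviation -33°C, DA = 11000 + 120 × (-33) = 7040 ft.
Field Y: ISA temp = -8.4°C, deviation +16.4°C, DA = 11700 + 120 × 16.4 = 13668 ft.
Field Y is higher by 13668 − 7040 = 6628 ft.

Field Y by 6628 ft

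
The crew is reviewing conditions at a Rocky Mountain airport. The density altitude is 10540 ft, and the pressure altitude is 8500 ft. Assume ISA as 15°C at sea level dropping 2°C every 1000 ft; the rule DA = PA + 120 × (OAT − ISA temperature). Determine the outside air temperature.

15°C

Density altitude − pressure altitude = 10540 − 8500 = +2040 ft.
At 120 ft/°C that is an ISA deviation of 2040/120 = +17°C.
ISA temperature at 8500 ft = 15 − 2 × (8500/1000) = -2°C.
OAT = ISA + deviation = -2 + (+17) = 15°C.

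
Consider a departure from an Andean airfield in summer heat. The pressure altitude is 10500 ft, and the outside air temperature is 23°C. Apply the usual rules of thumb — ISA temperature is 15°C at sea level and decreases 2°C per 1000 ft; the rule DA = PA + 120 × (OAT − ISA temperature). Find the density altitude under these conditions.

ISA temperature at 10500 ft = 15 − 2 × (10500/1000) = -6°C.
ISA deviation = 23 − (-6) = +29°C.
Density altitude = 10500 + 120 × (29) = 10500 + (+3480) = 13980 ft.

13980 ft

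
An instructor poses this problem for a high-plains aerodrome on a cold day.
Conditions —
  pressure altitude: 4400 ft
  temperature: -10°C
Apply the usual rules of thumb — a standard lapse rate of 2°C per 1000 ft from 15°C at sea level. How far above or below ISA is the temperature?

ISA-16.2°C

ISA temperature at 4400 ft = 15 − 2 × (4400/1000) = 6.2°C.
Deviation = OAT − ISA = -10 − 6.2 = -16.2°C.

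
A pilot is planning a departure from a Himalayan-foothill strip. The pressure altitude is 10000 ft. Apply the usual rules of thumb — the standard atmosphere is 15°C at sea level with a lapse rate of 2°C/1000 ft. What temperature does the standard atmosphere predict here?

ISA temperature = 15 − 2 × (10000/1000) = 15 − 20 = -5°C.

-5°C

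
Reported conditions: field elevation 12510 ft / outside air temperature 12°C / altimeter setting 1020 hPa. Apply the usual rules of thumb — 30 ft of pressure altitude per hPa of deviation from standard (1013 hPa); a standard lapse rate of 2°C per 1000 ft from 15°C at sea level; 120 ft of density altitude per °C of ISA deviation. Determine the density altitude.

Pressure altitude = 12510 + (1013 − 1020) × 30 = 12510 + (-210) = 12300 ft.
ISA temperature at 12300 ft = 15 − 2 × (12300/1000) = -9.6°C.
ISA deviation = 12 − (-9.6) = +21.6°C.
Density altitude = 12300 + 120 × (21.6) = 14892 ft.

14892 ft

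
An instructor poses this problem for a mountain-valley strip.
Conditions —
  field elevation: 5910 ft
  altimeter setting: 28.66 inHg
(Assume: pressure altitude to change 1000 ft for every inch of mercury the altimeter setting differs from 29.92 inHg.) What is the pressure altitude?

7170 ft

Pressure correction = (29.92 − 28.66) × 1000 = +1260 ft.
Pressure altitude = 5910 + (+1260) = 7170 ft.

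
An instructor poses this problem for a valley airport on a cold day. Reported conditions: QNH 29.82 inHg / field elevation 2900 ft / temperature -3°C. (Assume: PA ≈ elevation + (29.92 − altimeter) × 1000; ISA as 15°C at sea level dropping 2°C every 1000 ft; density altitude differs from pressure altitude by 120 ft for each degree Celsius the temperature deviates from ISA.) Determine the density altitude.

Pressure altitude = 2900 + (29.92 − 29.82) × 1000 = 2900 + (+100) = 3000 ft.
ISA temperature at 3000 ft = 15 − 2 × (3000/1000) = 9°C.
ISA deviation = -3 − 9 = -12°C.
Density altitude = 3000 + 120 × (-12) = 1560 ft.

1560 ft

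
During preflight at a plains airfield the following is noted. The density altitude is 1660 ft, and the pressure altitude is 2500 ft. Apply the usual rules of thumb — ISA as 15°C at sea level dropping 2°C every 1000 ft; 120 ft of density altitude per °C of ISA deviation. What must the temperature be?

3°C

Density altitude − pressure altitude = 1660 − 2500 = -840 ft.
At 120 ft/°C that is an ISA deviation of -840/120 = -7°C.
ISA temperature at 2500 ft = 15 − 2 × (2500/1000) = 10°C.
OAT = ISA + deviation = 10 + (-7) = 3°C.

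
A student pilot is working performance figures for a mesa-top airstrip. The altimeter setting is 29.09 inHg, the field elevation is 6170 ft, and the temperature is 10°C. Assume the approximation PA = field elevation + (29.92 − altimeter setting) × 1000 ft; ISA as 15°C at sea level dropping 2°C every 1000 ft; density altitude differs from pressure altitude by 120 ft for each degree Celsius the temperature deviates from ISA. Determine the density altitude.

Pressure altitude = 6170 + (29.92 − 29.09) × 1000 = 6170 + (+830) = 7000 ft.
ISA temperature at 7000 ft = 15 − 2 × (7000/1000) = 1°C.
ISA deviation = 10 − 1 = +9°C.
Density altitude = 7000 + 120 × (9) = 8080 ft.

8080 ft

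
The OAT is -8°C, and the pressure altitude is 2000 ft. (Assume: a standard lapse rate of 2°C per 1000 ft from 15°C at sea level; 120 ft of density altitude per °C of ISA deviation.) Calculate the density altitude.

ISA temperature at 2000 ft = 15 − 2 × (2000/1000) = 11°C.
ISA deviation = -8 − 11 = -19°C.
Density altitude = 2000 + 120 × (-19) = 2000 + (-2280) = -280 ft.

-280 ft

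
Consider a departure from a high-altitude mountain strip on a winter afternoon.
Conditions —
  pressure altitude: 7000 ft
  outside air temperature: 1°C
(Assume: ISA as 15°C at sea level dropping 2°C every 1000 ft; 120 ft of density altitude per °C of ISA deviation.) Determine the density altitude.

ISA temperature at 7000 ft = 15 − 2 × (7000/1000) = 1°C.
ISA deviation = 1 − 1 = 0°C.
Density altitude = 7000 + 120 × (0) = 7000 + (0) = 7000 ft.

7000 ft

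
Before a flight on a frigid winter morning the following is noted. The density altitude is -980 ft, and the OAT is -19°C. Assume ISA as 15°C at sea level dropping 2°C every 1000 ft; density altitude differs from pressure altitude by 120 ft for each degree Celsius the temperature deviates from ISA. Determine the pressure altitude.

DA = PA + 120 × (OAT − (15 − 2·PA/1000)) = PA + 120·OAT − 1800 + 0.24·PA = 1.24·PA + 120·OAT − 1800.
So 1.24·PA = -980 − 120 × (-19) + 1800 = 3100.
PA = 3100 / 1.24 = 2500 ft.

2500 ft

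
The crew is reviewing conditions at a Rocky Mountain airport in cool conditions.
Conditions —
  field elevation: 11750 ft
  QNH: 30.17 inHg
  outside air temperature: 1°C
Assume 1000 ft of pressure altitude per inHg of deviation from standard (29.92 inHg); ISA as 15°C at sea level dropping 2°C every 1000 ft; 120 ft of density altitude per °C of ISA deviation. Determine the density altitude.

Pressure altitude = 11750 + (29.92 − 30.17) × 1000 = 11750 + (-250) = 11500 ft.
ISA temperature at 11500 ft = 15 − 2 × (11500/1000) = -8°C.
ISA deviation = 1 − (-8) = +9°C.
Density altitude = 11500 + 120 × (9) = 12580 ft.

12580 ft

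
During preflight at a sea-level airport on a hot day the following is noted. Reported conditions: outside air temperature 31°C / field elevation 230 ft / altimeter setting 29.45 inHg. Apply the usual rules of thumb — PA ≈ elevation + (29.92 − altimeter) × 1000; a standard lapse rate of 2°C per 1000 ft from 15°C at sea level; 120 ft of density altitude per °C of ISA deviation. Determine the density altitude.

Pressure altitude = 230 + (29.92 − 29.45) × 1000 = 230 + (+470) = 700 ft.
ISA temperature at 700 ft = 15 − 2 × (700/1000) = 13.6°C.
ISA deviation = 31 − 13.6 = +17.4°C.
Density altitude = 700 + 120 × (17.4) = 2788 ft.

2788 ft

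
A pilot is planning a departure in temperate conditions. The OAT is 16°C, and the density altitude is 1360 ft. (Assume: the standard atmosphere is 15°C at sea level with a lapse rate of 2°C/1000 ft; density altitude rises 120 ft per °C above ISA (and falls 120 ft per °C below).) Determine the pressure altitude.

DA = PA + 120 × (OAT − (15 − 2·PA/1000)) = PA + 120·OAT − 1800 + 0.24·PA = 1.24·PA + 120·OAT − 1800.
So 1.24·PA = 1360 − 120 × 16 + 1800 = 1240.
PA = 1240 / 1.24 = 1000 ft.

1000 ft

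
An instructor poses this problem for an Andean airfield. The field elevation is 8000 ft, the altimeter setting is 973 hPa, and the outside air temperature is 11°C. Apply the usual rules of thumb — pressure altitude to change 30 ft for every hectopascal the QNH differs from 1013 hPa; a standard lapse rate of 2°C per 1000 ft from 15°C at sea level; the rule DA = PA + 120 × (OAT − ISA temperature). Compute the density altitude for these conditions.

10928 ft

Pressure altitude = 8000 + (1013 − 973) × 30 = 8000 + (+1200) = 9200 ft.
ISA temperature at 9200 ft = 15 − 2 × (9200/1000) = -3.4°C.
ISA deviation = 11 − (-3.4) = +14.4°C.
Density altitude = 9200 + 120 × (14.4) = 10928 ft.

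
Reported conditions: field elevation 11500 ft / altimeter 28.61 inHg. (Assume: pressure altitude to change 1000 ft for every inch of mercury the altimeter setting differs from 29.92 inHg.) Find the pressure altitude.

Pressure correction = (29.92 − 28.61) × 1000 = +1310 ft.
Pressure altitude = 11500 + (+1310) = 12810 ft.

12810 ft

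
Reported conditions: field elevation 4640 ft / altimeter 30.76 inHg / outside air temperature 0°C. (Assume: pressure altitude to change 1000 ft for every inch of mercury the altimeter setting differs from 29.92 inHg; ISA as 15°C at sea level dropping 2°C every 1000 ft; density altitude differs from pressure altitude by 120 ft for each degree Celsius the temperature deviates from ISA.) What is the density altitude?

Pressure altitude = 4640 + (29.92 − 30.76) × 1000 = 4640 + (-840) = 3800 ft.
ISA temperature at 3800 ft = 15 − 2 × (3800/1000) = 7.4°C.
ISA deviation = 0 − 7.4 = -7.4°C.
Density altitude = 3800 + 120 × (-7.4) = 2912 ft.

2912 ft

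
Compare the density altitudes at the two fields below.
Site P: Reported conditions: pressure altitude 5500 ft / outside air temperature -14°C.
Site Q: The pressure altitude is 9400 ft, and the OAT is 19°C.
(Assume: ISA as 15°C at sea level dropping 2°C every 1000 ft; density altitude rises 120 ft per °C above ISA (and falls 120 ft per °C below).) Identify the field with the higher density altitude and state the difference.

Site Q by 8796 ft

Site P: ISA temp = 4°C, deviation -18°C, DA = 5500 + 120 × (-18) = 3340 ft.
Site Q: ISA temp = -3.8°C, deviation +22.8°C, DA = 9400 + 120 × 22.8 = 12136 ft.
Site Q is higher by 12136 − 3340 = 8796 ft.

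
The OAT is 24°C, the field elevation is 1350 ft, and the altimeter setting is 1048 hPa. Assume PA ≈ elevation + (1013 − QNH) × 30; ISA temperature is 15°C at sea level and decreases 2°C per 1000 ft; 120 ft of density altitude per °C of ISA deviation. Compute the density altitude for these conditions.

1452 ft

Pressure altitude = 1350 + (1013 − 1048) × 30 = 1350 + (-1050) = 300 ft.
ISA temperature at 300 ft = 15 − 2 × (300/1000) = 14.4°C.
ISA deviation = 24 − 14.4 = +9.6°C.
Density altitude = 300 + 120 × (9.6) = 1452 ft.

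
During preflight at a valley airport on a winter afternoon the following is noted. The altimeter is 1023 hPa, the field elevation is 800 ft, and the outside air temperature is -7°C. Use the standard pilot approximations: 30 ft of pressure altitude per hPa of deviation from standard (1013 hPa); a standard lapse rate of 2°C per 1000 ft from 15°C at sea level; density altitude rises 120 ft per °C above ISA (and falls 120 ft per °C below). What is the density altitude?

-2020 ft

Pressure altitude = 800 + (1013 − 1023) × 30 = 800 + (-300) = 500 ft.
ISA temperature at 500 ft = 15 − 2 × (500/1000) = 14°C.
ISA deviation = -7 − 14 = -21°C.
Density altitude = 500 + 120 × (-21) = -2020 ft.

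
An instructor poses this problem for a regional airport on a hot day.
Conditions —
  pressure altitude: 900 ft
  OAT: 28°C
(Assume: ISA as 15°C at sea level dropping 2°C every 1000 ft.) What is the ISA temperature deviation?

ISA+14.8°C

ISA temperature at 900 ft = 15 − 2 × (900/1000) = 13.2°C.
Deviation = OAT − ISA = 28 − 13.2 = +14.8°C.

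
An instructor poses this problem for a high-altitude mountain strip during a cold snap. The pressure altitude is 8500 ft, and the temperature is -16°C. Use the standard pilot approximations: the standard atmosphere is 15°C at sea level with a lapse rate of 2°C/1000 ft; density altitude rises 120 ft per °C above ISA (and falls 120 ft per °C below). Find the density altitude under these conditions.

6820 ft

ISA temperature at 8500 ft = 15 − 2 × (8500/1000) = -2°C.
ISA deviation = -16 − (-2) = -14°C.
Density altitude = 8500 + 120 × (-14) = 8500 + (-1680) = 6820 ft.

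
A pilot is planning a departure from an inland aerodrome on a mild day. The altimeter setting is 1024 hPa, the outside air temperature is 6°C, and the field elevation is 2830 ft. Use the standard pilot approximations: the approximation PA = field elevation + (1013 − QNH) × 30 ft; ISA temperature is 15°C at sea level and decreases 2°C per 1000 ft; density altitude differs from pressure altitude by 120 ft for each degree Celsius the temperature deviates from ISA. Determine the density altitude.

2020 ft

Pressure altitude = 2830 + (1013 − 1024) × 30 = 2830 + (-330) = 2500 ft.
ISA temperature at 2500 ft = 15 − 2 × (2500/1000) = 10°C.
ISA deviation = 6 − 10 = -4°C.
Density altitude = 2500 + 120 × (-4) = 2020 ft.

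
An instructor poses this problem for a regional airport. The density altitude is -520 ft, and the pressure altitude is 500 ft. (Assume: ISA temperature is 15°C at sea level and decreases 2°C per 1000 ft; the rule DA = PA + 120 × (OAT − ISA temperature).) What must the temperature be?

Density altitude − pressure altitude = -520 − 500 = -1020 ft.
At 120 ft/°C that is an ISA deviation of -1020/120 = -8.5°C.
ISA temperature at 500 ft = 15 − 2 × (500/1000) = 14°C.
OAT = ISA + deviation = 14 + (-8.5) = 5.5°C.

5.5°C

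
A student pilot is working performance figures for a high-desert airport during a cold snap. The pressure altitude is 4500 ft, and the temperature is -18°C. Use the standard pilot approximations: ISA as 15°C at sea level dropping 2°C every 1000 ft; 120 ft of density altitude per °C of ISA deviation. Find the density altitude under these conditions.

1620 ft

ISA temperature at 4500 ft = 15 − 2 × (4500/1000) = 6°C.
ISA deviation = -18 − 6 = -24°C.
Density altitude = 4500 + 120 × (-24) = 4500 + (-2880) = 1620 ft.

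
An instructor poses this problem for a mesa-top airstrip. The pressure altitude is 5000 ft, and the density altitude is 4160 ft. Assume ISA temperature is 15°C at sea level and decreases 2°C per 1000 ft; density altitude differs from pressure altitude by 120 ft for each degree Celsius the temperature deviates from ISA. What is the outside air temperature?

Density altitude − pressure altitude = 4160 − 5000 = -840 ft.
At 120 ft/°C that is an ISA deviation of -840/120 = -7°C.
ISA temperature at 5000 ft = 15 − 2 × (5000/1000) = 5°C.
OAT = ISA + deviation = 5 + (-7) = -2°C.

-2°C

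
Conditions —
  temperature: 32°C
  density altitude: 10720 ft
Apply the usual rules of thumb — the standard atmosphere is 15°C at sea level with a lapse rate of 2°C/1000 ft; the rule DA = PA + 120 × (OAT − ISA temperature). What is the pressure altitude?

DA = PA + 120 × (OAT − (15 − 2·PA/1000)) = PA + 120·OAT − 1800 + 0.24·PA = 1.24·PA + 120·OAT − 1800.
So 1.24·PA = 10720 − 120 × 32 + 1800 = 8680.
PA = 8680 / 1.24 = 7000 ft.

7000 ft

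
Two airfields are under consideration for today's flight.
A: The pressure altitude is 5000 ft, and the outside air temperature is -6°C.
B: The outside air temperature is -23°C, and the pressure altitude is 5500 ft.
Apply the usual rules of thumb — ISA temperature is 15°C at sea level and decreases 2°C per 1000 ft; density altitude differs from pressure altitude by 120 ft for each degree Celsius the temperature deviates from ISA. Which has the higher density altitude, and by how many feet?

A by 1420 ft

A: ISA temp = 5°C, deviation -11°C, DA = 5000 + 120 × (-11) = 3680 ft.
B: ISA temp = 4°C, deviation -27°C, DA = 5500 + 120 × (-27) = 2260 ft.
A is higher by 3680 − 2260 = 1420 ft.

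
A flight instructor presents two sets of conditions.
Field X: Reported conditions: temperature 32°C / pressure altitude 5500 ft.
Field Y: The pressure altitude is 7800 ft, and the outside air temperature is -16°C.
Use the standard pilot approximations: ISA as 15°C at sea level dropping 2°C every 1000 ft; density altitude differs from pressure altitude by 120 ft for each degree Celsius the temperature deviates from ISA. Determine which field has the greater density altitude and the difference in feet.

Field X by 2908 ft

Field X: ISA temp = 4°C, deviation +28°C, DA = 5500 + 120 × 28 = 8860 ft.
Field Y: ISA temp = -0.6°C, deviation -15.4°C, DA = 7800 + 120 × (-15.4) = 5952 ft.
Field X is higher by 8860 − 5952 = 2908 ft.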